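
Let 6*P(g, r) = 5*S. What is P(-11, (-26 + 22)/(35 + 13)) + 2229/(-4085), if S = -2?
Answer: -27112/12255 ≈ -2.2123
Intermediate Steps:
P(g, r) = -5/3 (P(g, r) = (5*(-2))/6 = (⅙)*(-10) = -5/3)
P(-11, (-26 + 22)/(35 + 13)) + 2229/(-4085) = -5/3 + 2229/(-4085) = -5/3 + 2229*(-1/4085) = -5/3 - 2229/4085 = -27112/12255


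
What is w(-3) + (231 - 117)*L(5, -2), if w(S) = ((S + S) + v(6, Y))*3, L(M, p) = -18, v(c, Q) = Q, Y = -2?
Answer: -2076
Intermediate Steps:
w(S) = -6 + 6*S (w(S) = ((S + S) - 2)*3 = (2*S - 2)*3 = (-2 + 2*S)*3 = -6 + 6*S)
w(-3) + (231 - 117)*L(5, -2) = (-6 + 6*(-3)) + (231 - 117)*(-18) = (-6 - 18) + 114*(-18) = -24 - 2052 = -2076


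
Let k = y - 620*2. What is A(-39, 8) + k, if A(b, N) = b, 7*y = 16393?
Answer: 7440/7 ≈ 1062.9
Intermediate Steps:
y = 16393/7 (y = (⅐)*16393 = 16393/7 ≈ 2341.9)
k = 7713/7 (k = 16393/7 - 620*2 = 16393/7 - 1240 = 7713/7 ≈ 1101.9)
A(-39, 8) + k = -39 + 7713/7 = 7440/7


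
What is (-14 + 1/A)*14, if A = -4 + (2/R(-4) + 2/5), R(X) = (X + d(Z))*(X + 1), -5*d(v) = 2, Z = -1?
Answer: -113834/569 ≈ -200.06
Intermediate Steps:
d(v) = -⅖ (d(v) = -⅕*2 = -⅖)
R(X) = (1 + X)*(-⅖ + X) (R(X) = (X - ⅖)*(X + 1) = (-⅖ + X)*(1 + X) = (1 + X)*(-⅖ + X))
A = -569/165 (A = -4 + (2/(-⅖ + (-4)² + (⅗)*(-4)) + 2/5) = -4 + (2/(-⅖ + 16 - 12/5) + 2*(⅕)) = -4 + (2/(66/5) + ⅖) = -4 + (2*(5/66) + ⅖) = -4 + (5/33 + ⅖) = -4 + 91/165 = -569/165 ≈ -3.4485)
(-14 + 1/A)*14 = (-14 + 1/(-569/165))*14 = (-14 - 165/569)*14 = -8131/569*14 = -113834/569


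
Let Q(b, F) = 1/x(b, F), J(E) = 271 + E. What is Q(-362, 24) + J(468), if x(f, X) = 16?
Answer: 11825/16 ≈ 739.06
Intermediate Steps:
Q(b, F) = 1/16
Q(-362, 24) + J(468) = 1/16 + (271 + 468) = 1/16 + 739 = 11825/16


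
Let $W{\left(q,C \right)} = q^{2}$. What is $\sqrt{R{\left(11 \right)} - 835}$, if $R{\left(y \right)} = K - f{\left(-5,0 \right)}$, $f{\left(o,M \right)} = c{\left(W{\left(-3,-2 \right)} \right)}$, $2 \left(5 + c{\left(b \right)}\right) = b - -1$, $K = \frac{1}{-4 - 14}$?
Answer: $\frac{i \sqrt{30062}}{6} \approx 28.897 i$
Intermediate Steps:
$K = - \frac{1}{18}$ ($K = \frac{1}{-18} = - \frac{1}{18} \approx -0.055556$)
$c{\left(b \right)} = - \frac{9}{2} + \frac{b}{2}$ ($c{\left(b \right)} = -5 + \frac{b - -1}{2} = -5 + \frac{b + 1}{2} = -5 + \frac{1 + b}{2} = -5 + \left(\frac{1}{2} + \frac{b}{2}\right) = - \frac{9}{2} + \frac{b}{2}$)
$f{\left(o,M \right)} = 0$ ($f{\left(o,M \right)} = - \frac{9}{2} + \frac{\left(-3\right)^{2}}{2} = - \frac{9}{2} + \frac{1}{2} \cdot 9 = - \frac{9}{2} + \frac{9}{2} = 0$)
$R{\left(y \right)} = - \frac{1}{18}$ ($R{\left(y \right)} = - \frac{1}{18} - 0 = - \frac{1}{18} + 0 = - \frac{1}{18}$)
$\sqrt{R{\left(11 \right)} - 835} = \sqrt{- \frac{1}{18} - 835} = \sqrt{- \frac{15031}{18}} = \frac{i \sqrt{30062}}{6}$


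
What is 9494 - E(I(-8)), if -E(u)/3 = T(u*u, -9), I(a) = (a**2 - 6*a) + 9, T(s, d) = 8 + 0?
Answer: 9518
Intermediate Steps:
T(s, d) = 8
I(a) = 9 + a**2 - 6*a
E(u) = -24 (E(u) = -3*8 = -24)
9494 - E(I(-8)) = 9494 - 1*(-24) = 9494 + 24 = 9518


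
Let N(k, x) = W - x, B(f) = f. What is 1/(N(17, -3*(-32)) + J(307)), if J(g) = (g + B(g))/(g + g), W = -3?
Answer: -1/98 ≈ -0.010204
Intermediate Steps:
J(g) = 1 (J(g) = (g + g)/(g + g) = (2*g)/((2*g)) = (2*g)*(1/(2*g)) = 1)
N(k, x) = -3 - x
1/(N(17, -3*(-32)) + J(307)) = 1/((-3 - (-3)*(-32)) + 1) = 1/((-3 - 1*96) + 1) = 1/((-3 - 96) + 1) = 1/(-99 + 1) = 1/(-98) = -1/98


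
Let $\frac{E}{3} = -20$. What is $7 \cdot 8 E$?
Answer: $-3360$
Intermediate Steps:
$E = -60$ ($E = 3 \left(-20\right) = -60$)
$7 \cdot 8 E = 7 \cdot 8 \left(-60\right) = 56 \left(-60\right) = -3360$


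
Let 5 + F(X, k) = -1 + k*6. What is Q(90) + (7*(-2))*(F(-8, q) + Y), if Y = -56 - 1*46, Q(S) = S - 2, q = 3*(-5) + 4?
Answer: 2524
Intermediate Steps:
q = -11 (q = -15 + 4 = -11)
Q(S) = -2 + S
Y = -102 (Y = -56 - 46 = -102)
F(X, k) = -6 + 6*k (F(X, k) = -5 + (-1 + k*6) = -5 + (-1 + 6*k) = -6 + 6*k)
Q(90) + (7*(-2))*(F(-8, q) + Y) = (-2 + 90) + (7*(-2))*((-6 + 6*(-11)) - 102) = 88 - 14*((-6 - 66) - 102) = 88 - 14*(-72 - 102) = 88 - 14*(-174) = 88 + 2436 = 2524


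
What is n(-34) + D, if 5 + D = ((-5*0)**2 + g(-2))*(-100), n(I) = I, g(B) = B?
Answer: 161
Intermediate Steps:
D = 195 (D = -5 + ((-5*0)**2 - 2)*(-100) = -5 + (0**2 - 2)*(-100) = -5 + (0 - 2)*(-100) = -5 - 2*(-100) = -5 + 200 = 195)
n(-34) + D = -34 + 195 = 161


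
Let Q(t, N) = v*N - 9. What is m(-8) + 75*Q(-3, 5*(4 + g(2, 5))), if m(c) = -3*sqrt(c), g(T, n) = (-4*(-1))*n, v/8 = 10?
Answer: 719325 - 6*I*sqrt(2) ≈ 7.1933e+5 - 8.4853*I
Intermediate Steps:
v = 80 (v = 8*10 = 80)
g(T, n) = 4*n
Q(t, N) = -9 + 80*N (Q(t, N) = 80*N - 9 = -9 + 80*N)
m(-8) + 75*Q(-3, 5*(4 + g(2, 5))) = -6*I*sqrt(2) + 75*(-9 + 80*(5*(4 + 4*5))) = -6*I*sqrt(2) + 75*(-9 + 80*(5*(4 + 20))) = -6*I*sqrt(2) + 75*(-9 + 80*(5*24)) = -6*I*sqrt(2) + 75*(-9 + 80*120) = -6*I*sqrt(2) + 75*(-9 + 9600) = -6*I*sqrt(2) + 75*9591 = -6*I*sqrt(2) + 719325 = 719325 - 6*I*sqrt(2)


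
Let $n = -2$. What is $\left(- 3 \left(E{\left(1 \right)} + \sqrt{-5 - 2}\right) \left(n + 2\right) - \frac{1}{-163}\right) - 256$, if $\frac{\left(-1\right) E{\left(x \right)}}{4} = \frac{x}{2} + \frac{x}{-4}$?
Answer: $- \frac{41727}{163} \approx -255.99$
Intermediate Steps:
$E{\left(x \right)} = - x$ ($E{\left(x \right)} = - 4 \left(\frac{x}{2} + \frac{x}{-4}\right) = - 4 \left(x \frac{1}{2} + x \left(- \frac{1}{4}\right)\right) = - 4 \left(\frac{x}{2} - \frac{x}{4}\right) = - 4 \frac{x}{4} = - x$)
$\left(- 3 \left(E{\left(1 \right)} + \sqrt{-5 - 2}\right) \left(n + 2\right) - \frac{1}{-163}\right) - 256 = \left(- 3 \left(\left(-1\right) 1 + \sqrt{-5 - 2}\right) \left(-2 + 2\right) - \frac{1}{-163}\right) - 256 = \left(- 3 \left(-1 + \sqrt{-7}\right) 0 - - \frac{1}{163}\right) - 256 = \left(- 3 \left(-1 + i \sqrt{7}\right) 0 + \frac{1}{163}\right) - 256 = \left(\left(-3\right) 0 + \frac{1}{163}\right) - 256 = \left(0 + \frac{1}{163}\right) - 256 = \frac{1}{163} - 256 = - \frac{41727}{163}$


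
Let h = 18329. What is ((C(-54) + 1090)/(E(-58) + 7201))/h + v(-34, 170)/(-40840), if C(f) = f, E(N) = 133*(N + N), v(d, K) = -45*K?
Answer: 115352171471/615837317372 ≈ 0.18731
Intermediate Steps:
E(N) = 266*N (E(N) = 133*(2*N) = 266*N)
((C(-54) + 1090)/(E(-58) + 7201))/h + v(-34, 170)/(-40840) = ((-54 + 1090)/(266*(-58) + 7201))/18329 - 45*170/(-40840) = (1036/(-15428 + 7201))*(1/18329) - 7650*(-1/40840) = (1036/(-8227))*(1/18329) + 765/4084 = (1036*(-1/8227))*(1/18329) + 765/4084 = -1036/8227*1/18329 + 765/4084 = -1036/150792683 + 765/4084 = 115352171471/615837317372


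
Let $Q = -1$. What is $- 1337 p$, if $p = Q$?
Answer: $1337$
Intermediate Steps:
$p = -1$
$- 1337 p = \left(-1337\right) \left(-1\right) = 1337$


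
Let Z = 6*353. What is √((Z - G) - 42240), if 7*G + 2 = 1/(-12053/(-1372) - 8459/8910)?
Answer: 2*I*√9317059120929930706/30477517 ≈ 200.3*I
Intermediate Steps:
Z = 2118
G = -8152202/30477517 (G = -2/7 + 1/(7*(-12053/(-1372) - 8459/8910)) = -2/7 + 1/(7*(-12053*(-1/1372) - 8459*1/8910)) = -2/7 + 1/(7*(12053/1372 - 769/810)) = -2/7 + 1/(7*(4353931/555660)) = -2/7 + (⅐)*(555660/4353931) = -2/7 + 79380/4353931 = -8152202/30477517 ≈ -0.26748)
√((Z - G) - 42240) = √((2118 - 1*(-8152202/30477517)) - 42240) = √((2118 + 8152202/30477517) - 42240) = √(64559533208/30477517 - 42240) = √(-1222810784872/30477517) = 2*I*√9317059120929930706/30477517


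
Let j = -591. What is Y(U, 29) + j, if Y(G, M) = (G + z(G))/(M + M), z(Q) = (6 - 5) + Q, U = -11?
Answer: -34299/58 ≈ -591.36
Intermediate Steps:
z(Q) = 1 + Q
Y(G, M) = (1 + 2*G)/(2*M) (Y(G, M) = (G + (1 + G))/(M + M) = (1 + 2*G)/((2*M)) = (1 + 2*G)*(1/(2*M)) = (1 + 2*G)/(2*M))
Y(U, 29) + j = (1/2 - 11)/29 - 591 = (1/29)*(-21/2) - 591 = -21/58 - 591 = -34299/58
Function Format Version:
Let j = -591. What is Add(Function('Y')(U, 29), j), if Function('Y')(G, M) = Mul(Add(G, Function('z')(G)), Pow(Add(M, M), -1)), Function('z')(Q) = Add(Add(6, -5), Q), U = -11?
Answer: Rational(-34299, 58) ≈ -591.36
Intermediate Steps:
Function('z')(Q) = Add(1, Q)
Function('Y')(G, M) = Mul(Rational(1, 2), Pow(M, -1), Add(1, Mul(2, G))) (Function('Y')(G, M) = Mul(Add(G, Add(1, G)), Pow(Add(M, M), -1)) = Mul(Add(1, Mul(2, G)), Pow(Mul(2, M), -1)) = Mul(Add(1, Mul(2, G)), Mul(Rational(1, 2), Pow(M, -1))) = Mul(Rational(1, 2), Pow(M, -1), Add(1, Mul(2, G))))
Add(Function('Y')(U, 29), j) = Add(Mul(Pow(29, -1), Add(Rational(1, 2), -11)), -591) = Add(Mul(Rational(1, 29), Rational(-21, 2)), -591) = Add(Rational(-21, 58), -591) = Rational(-34299, 58)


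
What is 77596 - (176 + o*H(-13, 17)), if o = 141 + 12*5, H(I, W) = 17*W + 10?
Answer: 17321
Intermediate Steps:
H(I, W) = 10 + 17*W
o = 201 (o = 141 + 60 = 201)
77596 - (176 + o*H(-13, 17)) = 77596 - (176 + 201*(10 + 17*17)) = 77596 - (176 + 201*(10 + 289)) = 77596 - (176 + 201*299) = 77596 - (176 + 60099) = 77596 - 1*60275 = 77596 - 60275 = 17321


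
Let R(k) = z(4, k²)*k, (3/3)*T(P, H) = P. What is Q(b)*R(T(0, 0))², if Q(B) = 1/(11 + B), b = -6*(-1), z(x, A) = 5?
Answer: 0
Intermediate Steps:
T(P, H) = P
R(k) = 5*k
b = 6
Q(b)*R(T(0, 0))² = (5*0)²/(11 + 6) = 0²/17 = (1/17)*0 = 0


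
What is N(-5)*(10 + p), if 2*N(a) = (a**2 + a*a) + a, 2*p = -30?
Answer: -225/2 ≈ -112.50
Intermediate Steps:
p = -15 (p = (1/2)*(-30) = -15)
N(a) = a**2 + a/2 (N(a) = ((a**2 + a*a) + a)/2 = ((a**2 + a**2) + a)/2 = (2*a**2 + a)/2 = (a + 2*a**2)/2 = a**2 + a/2)
N(-5)*(10 + p) = (-5*(1/2 - 5))*(10 - 15) = -5*(-9/2)*(-5) = (45/2)*(-5) = -225/2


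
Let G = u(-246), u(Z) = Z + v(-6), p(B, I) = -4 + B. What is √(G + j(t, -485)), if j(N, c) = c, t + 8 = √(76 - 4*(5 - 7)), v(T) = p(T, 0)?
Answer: I*√741 ≈ 27.221*I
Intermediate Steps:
v(T) = -4 + T
t = -8 + 2*√21 (t = -8 + √(76 - 4*(5 - 7)) = -8 + √(76 - 4*(-2)) = -8 + √(76 + 8) = -8 + √84 = -8 + 2*√21 ≈ 1.1652)
u(Z) = -10 + Z (u(Z) = Z + (-4 - 6) = Z - 10 = -10 + Z)
G = -256 (G = -10 - 246 = -256)
√(G + j(t, -485)) = √(-256 - 485) = √(-741) = I*√741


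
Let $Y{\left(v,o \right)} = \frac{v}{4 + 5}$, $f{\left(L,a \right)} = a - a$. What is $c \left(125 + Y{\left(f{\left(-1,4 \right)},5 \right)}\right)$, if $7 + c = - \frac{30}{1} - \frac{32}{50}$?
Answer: $-4705$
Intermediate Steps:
$f{\left(L,a \right)} = 0$
$Y{\left(v,o \right)} = \frac{v}{9}$
$c = - \frac{941}{25}$ ($c = -7 - \left(30 + \frac{16}{25}\right) = -7 - \frac{766}{25} = - \frac{941}{25} \approx -37.64$)
$c \left(125 + Y{\left(f{\left(-1,4 \right)},5 \right)}\right) = - \frac{941 \left(125 + \frac{1}{9} \cdot 0\right)}{25} = - \frac{941 \left(125 + 0\right)}{25} = \left(- \frac{941}{25}\right) 125 = -4705$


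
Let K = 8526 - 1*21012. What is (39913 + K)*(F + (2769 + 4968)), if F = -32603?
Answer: -681999782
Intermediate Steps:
K = -12486 (K = 8526 - 21012 = -12486)
(39913 + K)*(F + (2769 + 4968)) = (39913 - 12486)*(-32603 + (2769 + 4968)) = 27427*(-32603 + 7737) = 27427*(-24866) = -681999782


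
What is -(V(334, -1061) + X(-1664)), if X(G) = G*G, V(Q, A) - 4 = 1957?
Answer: -2770857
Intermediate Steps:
V(Q, A) = 1961 (V(Q, A) = 4 + 1957 = 1961)
X(G) = G²
-(V(334, -1061) + X(-1664)) = -(1961 + (-1664)²) = -(1961 + 2768896) = -1*2770857 = -2770857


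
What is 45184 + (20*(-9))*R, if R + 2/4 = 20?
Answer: 41674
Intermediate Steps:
R = 39/2 (R = -½ + 20 = 39/2 ≈ 19.500)
45184 + (20*(-9))*R = 45184 + (20*(-9))*(39/2) = 45184 - 180*39/2 = 45184 - 3510 = 41674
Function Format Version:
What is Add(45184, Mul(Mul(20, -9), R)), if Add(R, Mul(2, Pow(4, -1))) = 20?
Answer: 41674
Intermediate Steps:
R = Rational(39, 2) (R = Add(Rational(-1, 2), 20) = Rational(39, 2) ≈ 19.500)
Add(45184, Mul(Mul(20, -9), R)) = Add(45184, Mul(Mul(20, -9), Rational(39, 2))) = Add(45184, Mul(-180, Rational(39, 2))) = Add(45184, -3510) = 41674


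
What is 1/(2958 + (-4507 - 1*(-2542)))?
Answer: 1/993 ≈ 0.0010071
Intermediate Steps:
1/(2958 + (-4507 - 1*(-2542))) = 1/(2958 + (-4507 + 2542)) = 1/(2958 - 1965) = 1/993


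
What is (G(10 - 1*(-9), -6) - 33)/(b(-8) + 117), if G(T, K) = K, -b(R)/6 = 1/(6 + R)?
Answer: -13/40 ≈ -0.32500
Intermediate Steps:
b(R) = -6/(6 + R)
(G(10 - 1*(-9), -6) - 33)/(b(-8) + 117) = (-6 - 33)/(-6/(6 - 8) + 117) = -39/(-6/(-2) + 117) = -39/(-6*(-½) + 117) = -39/(3 + 117) = -39/120 = -39*1/120 = -13/40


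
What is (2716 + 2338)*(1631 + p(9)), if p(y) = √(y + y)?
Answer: 8243074 + 15162*√2 ≈ 8.2645e+6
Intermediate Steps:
p(y) = √2*√y (p(y) = √(2*y) = √2*√y)
(2716 + 2338)*(1631 + p(9)) = (2716 + 2338)*(1631 + √2*√9) = 5054*(1631 + √2*3) = 5054*(1631 + 3*√2) = 8243074 + 15162*√2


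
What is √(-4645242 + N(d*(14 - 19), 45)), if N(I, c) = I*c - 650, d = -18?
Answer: I*√4641842 ≈ 2154.5*I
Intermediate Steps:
N(I, c) = -650 + I*c
√(-4645242 + N(d*(14 - 19), 45)) = √(-4645242 + (-650 - 18*(14 - 19)*45)) = √(-4645242 + (-650 - 18*(-5)*45)) = √(-4645242 + (-650 + 90*45)) = √(-4645242 + (-650 + 4050)) = √(-4645242 + 3400) = √(-4641842) = I*√4641842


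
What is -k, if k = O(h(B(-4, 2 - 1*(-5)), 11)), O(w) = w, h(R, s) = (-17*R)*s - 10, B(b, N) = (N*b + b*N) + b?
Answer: -11210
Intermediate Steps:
B(b, N) = b + 2*N*b (B(b, N) = (N*b + N*b) + b = 2*N*b + b = b + 2*N*b)
h(R, s) = -10 - 17*R*s (h(R, s) = -17*R*s - 10 = -10 - 17*R*s)
k = 11210 (k = -10 - 17*(-4*(1 + 2*(2 - 1*(-5))))*11 = -10 - 17*(-4*(1 + 2*(2 + 5)))*11 = -10 - 17*(-4*(1 + 2*7))*11 = -10 - 17*(-4*(1 + 14))*11 = -10 - 17*(-4*15)*11 = -10 - 17*(-60)*11 = -10 + 11220 = 11210)
-k = -1*11210 = -11210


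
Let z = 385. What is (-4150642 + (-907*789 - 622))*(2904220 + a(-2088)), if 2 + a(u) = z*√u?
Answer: -14134500829366 - 11242508970*I*√58 ≈ -1.4135e+13 - 8.562e+10*I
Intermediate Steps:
a(u) = -2 + 385*√u
(-4150642 + (-907*789 - 622))*(2904220 + a(-2088)) = (-4150642 + (-907*789 - 622))*(2904220 + (-2 + 385*√(-2088))) = (-4150642 + (-715623 - 622))*(2904220 + (-2 + 385*(6*I*√58))) = (-4150642 - 716245)*(2904220 + (-2 + 2310*I*√58)) = -4866887*(2904218 + 2310*I*√58) = -14134500829366 - 11242508970*I*√58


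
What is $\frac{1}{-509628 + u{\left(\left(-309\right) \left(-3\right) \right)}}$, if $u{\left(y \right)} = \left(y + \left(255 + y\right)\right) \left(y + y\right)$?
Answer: $\frac{1}{3400458} \approx 2.9408 \cdot 10^{-7}$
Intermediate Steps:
$u{\left(y \right)} = 2 y \left(255 + 2 y\right)$ ($u{\left(y \right)} = \left(255 + 2 y\right) 2 y = 2 y \left(255 + 2 y\right)$)
$\frac{1}{-509628 + u{\left(\left(-309\right) \left(-3\right) \right)}} = \frac{1}{-509628 + 2 \left(\left(-309\right) \left(-3\right)\right) \left(255 + 2 \left(\left(-309\right) \left(-3\right)\right)\right)} = \frac{1}{-509628 + 2 \cdot 927 \left(255 + 2 \cdot 927\right)} = \frac{1}{-509628 + 2 \cdot 927 \left(255 + 1854\right)} = \frac{1}{-509628 + 2 \cdot 927 \cdot 2109} = \frac{1}{-509628 + 3910086} = \frac{1}{3400458}$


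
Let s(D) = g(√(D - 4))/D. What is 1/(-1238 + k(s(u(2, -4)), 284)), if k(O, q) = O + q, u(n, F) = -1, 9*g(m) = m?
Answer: -77274/73719401 + 9*I*√5/73719401 ≈ -0.0010482 + 2.7299e-7*I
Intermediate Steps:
g(m) = m/9
s(D) = √(-4 + D)/(9*D) (s(D) = (√(D - 4)/9)/D = (√(-4 + D)/9)/D = √(-4 + D)/(9*D))
1/(-1238 + k(s(u(2, -4)), 284)) = 1/(-1238 + ((⅑)*√(-4 - 1)/(-1) + 284)) = 1/(-1238 + ((⅑)*(-1)*√(-5) + 284)) = 1/(-1238 + ((⅑)*(-1)*(I*√5) + 284)) = 1/(-1238 + (-I*√5/9 + 284)) = 1/(-1238 + (284 - I*√5/9)) = 1/(-954 - I*√5/9)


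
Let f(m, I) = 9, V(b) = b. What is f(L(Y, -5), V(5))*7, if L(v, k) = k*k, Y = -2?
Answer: 63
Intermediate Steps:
L(v, k) = k²
f(L(Y, -5), V(5))*7 = 9*7 = 63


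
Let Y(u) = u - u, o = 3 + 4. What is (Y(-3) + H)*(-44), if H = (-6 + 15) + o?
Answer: -704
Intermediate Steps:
o = 7
Y(u) = 0
H = 16 (H = (-6 + 15) + 7 = 9 + 7 = 16)
(Y(-3) + H)*(-44) = (0 + 16)*(-44) = 16*(-44) = -704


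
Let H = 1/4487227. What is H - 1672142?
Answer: -7503280730233/4487227 ≈ -1.6721e+6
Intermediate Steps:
H = 1/4487227 ≈ 2.2285e-7
H - 1672142 = 1/4487227 - 1672142 = -7503280730233/4487227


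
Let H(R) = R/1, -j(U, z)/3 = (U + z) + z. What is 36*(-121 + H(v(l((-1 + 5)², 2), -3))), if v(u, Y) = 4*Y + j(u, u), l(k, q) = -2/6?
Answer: -4680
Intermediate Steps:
l(k, q) = -⅓ (l(k, q) = -2*⅙ = -⅓)
j(U, z) = -6*z - 3*U (j(U, z) = -3*((U + z) + z) = -3*(U + 2*z) = -6*z - 3*U)
v(u, Y) = -9*u + 4*Y (v(u, Y) = 4*Y + (-6*u - 3*u) = 4*Y - 9*u = -9*u + 4*Y)
H(R) = R (H(R) = R*1 = R)
36*(-121 + H(v(l((-1 + 5)², 2), -3))) = 36*(-121 + (-9*(-⅓) + 4*(-3))) = 36*(-121 + (3 - 12)) = 36*(-121 - 9) = 36*(-130) = -4680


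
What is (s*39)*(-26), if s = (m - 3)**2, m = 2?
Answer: -1014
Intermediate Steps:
s = 1 (s = (2 - 3)**2 = (-1)**2 = 1)
(s*39)*(-26) = (1*39)*(-26) = 39*(-26) = -1014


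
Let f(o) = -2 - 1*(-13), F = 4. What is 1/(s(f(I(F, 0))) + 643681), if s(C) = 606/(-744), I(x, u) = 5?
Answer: 124/79816343 ≈ 1.5536e-6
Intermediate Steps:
f(o) = 11 (f(o) = -2 + 13 = 11)
s(C) = -101/124 (s(C) = 606*(-1/744) = -101/124)
1/(s(f(I(F, 0))) + 643681) = 1/(-101/124 + 643681) = 1/(79816343/124) = 124/79816343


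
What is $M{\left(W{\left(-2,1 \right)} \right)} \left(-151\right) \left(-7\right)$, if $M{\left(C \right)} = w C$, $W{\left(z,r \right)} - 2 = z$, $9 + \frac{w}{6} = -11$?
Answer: $0$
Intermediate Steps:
$w = -120$ ($w = -54 + 6 \left(-11\right) = -54 - 66 = -120$)
$W{\left(z,r \right)} = 2 + z$
$M{\left(C \right)} = - 120 C$
$M{\left(W{\left(-2,1 \right)} \right)} \left(-151\right) \left(-7\right) = - 120 \left(2 - 2\right) \left(-151\right) \left(-7\right) = \left(-120\right) 0 \left(-151\right) \left(-7\right) = 0 \left(-151\right) \left(-7\right) = 0 \left(-7\right) = 0$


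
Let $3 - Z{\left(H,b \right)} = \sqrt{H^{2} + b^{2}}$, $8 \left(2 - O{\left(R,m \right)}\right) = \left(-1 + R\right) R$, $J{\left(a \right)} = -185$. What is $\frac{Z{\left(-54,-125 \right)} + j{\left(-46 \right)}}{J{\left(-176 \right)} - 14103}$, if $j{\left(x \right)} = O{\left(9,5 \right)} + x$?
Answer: $\frac{25}{7144} + \frac{\sqrt{18541}}{14288} \approx 0.013029$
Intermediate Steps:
$O{\left(R,m \right)} = 2 - \frac{R \left(-1 + R\right)}{8}$ ($O{\left(R,m \right)} = 2 - \frac{\left(-1 + R\right) R}{8} = 2 - \frac{R \left(-1 + R\right)}{8}$)
$Z{\left(H,b \right)} = 3 - \sqrt{H^{2} + b^{2}}$
$j{\left(x \right)} = -7 + x$ ($j{\left(x \right)} = \left(2 - \frac{9^{2}}{8} + \frac{1}{8} \cdot 9\right) + x = \left(2 - \frac{81}{8} + \frac{9}{8}\right) + x = -7 + x$)
$\frac{Z{\left(-54,-125 \right)} + j{\left(-46 \right)}}{J{\left(-176 \right)} - 14103} = \frac{\left(3 - \sqrt{\left(-54\right)^{2} + \left(-125\right)^{2}}\right) - 53}{-185 - 14103} = \frac{\left(3 - \sqrt{2916 + 15625}\right) - 53}{-14288} = \left(\left(3 - \sqrt{18541}\right) - 53\right) \left(- \frac{1}{14288}\right) = \left(-50 - \sqrt{18541}\right) \left(- \frac{1}{14288}\right) = \frac{25}{7144} + \frac{\sqrt{18541}}{14288}$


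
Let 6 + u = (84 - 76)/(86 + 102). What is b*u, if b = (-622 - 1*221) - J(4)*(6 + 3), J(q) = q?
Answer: 246120/47 ≈ 5236.6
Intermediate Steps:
b = -879 (b = (-622 - 1*221) - 4*(6 + 3) = (-622 - 221) - 4*9 = -843 - 1*36 = -843 - 36 = -879)
u = -280/47 (u = -6 + (84 - 76)/(86 + 102) = -6 + 8/188 = -6 + 8*(1/188) = -6 + 2/47 = -280/47 ≈ -5.9574)
b*u = -879*(-280/47) = 246120/47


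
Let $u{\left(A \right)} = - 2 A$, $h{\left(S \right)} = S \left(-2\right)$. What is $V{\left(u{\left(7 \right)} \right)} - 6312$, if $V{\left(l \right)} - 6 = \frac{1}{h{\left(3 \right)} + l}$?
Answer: $- \frac{126121}{20} \approx -6306.0$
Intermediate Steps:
$h{\left(S \right)} = - 2 S$
$V{\left(l \right)} = 6 + \frac{1}{-6 + l}$ ($V{\left(l \right)} = 6 + \frac{1}{\left(-2\right) 3 + l} = 6 + \frac{1}{-6 + l}$)
$V{\left(u{\left(7 \right)} \right)} - 6312 = \frac{-35 + 6 \left(\left(-2\right) 7\right)}{-6 - 14} - 6312 = \frac{-35 + 6 \left(-14\right)}{-6 - 14} - 6312 = \frac{-35 - 84}{-20} - 6312 = \left(- \frac{1}{20}\right) \left(-119\right) - 6312 = \frac{119}{20} - 6312 = - \frac{126121}{20}$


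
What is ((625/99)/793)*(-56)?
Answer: -35000/78507 ≈ -0.44582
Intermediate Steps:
((625/99)/793)*(-56) = ((625*(1/99))*(1/793))*(-56) = ((625/99)*(1/793))*(-56) = (625/78507)*(-56) = -35000/78507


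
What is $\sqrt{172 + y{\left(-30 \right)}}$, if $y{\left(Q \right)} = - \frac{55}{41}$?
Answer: $\frac{\sqrt{286877}}{41} \approx 13.064$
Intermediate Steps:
$y{\left(Q \right)} = - \frac{55}{41}$ ($y{\left(Q \right)} = \left(-55\right) \frac{1}{41} = - \frac{55}{41}$)
$\sqrt{172 + y{\left(-30 \right)}} = \sqrt{172 - \frac{55}{41}} = \sqrt{\frac{6997}{41}} = \frac{\sqrt{286877}}{41}$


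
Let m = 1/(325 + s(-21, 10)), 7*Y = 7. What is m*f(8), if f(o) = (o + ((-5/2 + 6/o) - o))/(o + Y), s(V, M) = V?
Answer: -7/10944 ≈ -0.00063962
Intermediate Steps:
Y = 1 (Y = (1/7)*7 = 1)
m = 1/304 (m = 1/(325 - 21) = 1/304 ≈ 0.0032895)
f(o) = (-5/2 + 6/o)/(1 + o) (f(o) = (o + ((-5/2 + 6/o) - o))/(o + 1) = (o + ((-5*1/2 + 6/o) - o))/(1 + o) = (o + ((-5/2 + 6/o) - o))/(1 + o) = (o + (-5/2 - o + 6/o))/(1 + o) = (-5/2 + 6/o)/(1 + o))
m*f(8) = ((1/2)*(12 - 5*8)/(8*(1 + 8)))/304 = ((1/2)*(1/8)*(12 - 40)/9)/304 = ((1/2)*(1/8)*(1/9)*(-28))/304 = (1/304)*(-7/36) = -7/10944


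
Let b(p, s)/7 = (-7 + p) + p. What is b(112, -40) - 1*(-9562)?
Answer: 11081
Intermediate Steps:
b(p, s) = -49 + 14*p (b(p, s) = 7*((-7 + p) + p) = 7*(-7 + 2*p) = -49 + 14*p)
b(112, -40) - 1*(-9562) = (-49 + 14*112) - 1*(-9562) = (-49 + 1568) + 9562 = 1519 + 9562 = 11081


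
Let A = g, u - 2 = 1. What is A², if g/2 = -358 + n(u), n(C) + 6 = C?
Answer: 521284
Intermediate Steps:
u = 3 (u = 2 + 1 = 3)
n(C) = -6 + C
g = -722 (g = 2*(-358 + (-6 + 3)) = 2*(-358 - 3) = 2*(-361) = -722)
A = -722
A² = (-722)² = 521284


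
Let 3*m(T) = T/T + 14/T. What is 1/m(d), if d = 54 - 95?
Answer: 41/9 ≈ 4.5556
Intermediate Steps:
d = -41
m(T) = ⅓ + 14/(3*T) (m(T) = (T/T + 14/T)/3 = (1 + 14/T)/3 = ⅓ + 14/(3*T))
1/m(d) = 1/((⅓)*(14 - 41)/(-41)) = 1/((⅓)*(-1/41)*(-27)) = 1/(9/41) = 41/9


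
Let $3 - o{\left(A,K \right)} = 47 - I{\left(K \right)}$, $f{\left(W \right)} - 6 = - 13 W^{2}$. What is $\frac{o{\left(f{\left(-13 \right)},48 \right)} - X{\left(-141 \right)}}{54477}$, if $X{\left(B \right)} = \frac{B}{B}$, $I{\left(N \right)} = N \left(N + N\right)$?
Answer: $\frac{507}{6053} \approx 0.08376$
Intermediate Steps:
$I{\left(N \right)} = 2 N^{2}$ ($I{\left(N \right)} = N 2 N = 2 N^{2}$)
$f{\left(W \right)} = 6 - 13 W^{2}$
$X{\left(B \right)} = 1$
$o{\left(A,K \right)} = -44 + 2 K^{2}$ ($o{\left(A,K \right)} = 3 - \left(47 - 2 K^{2}\right) = 3 + \left(-47 + 2 K^{2}\right) = -44 + 2 K^{2}$)
$\frac{o{\left(f{\left(-13 \right)},48 \right)} - X{\left(-141 \right)}}{54477} = \frac{\left(-44 + 2 \cdot 48^{2}\right) - 1}{54477} = \left(\left(-44 + 2 \cdot 2304\right) - 1\right) \frac{1}{54477} = \left(\left(-44 + 4608\right) - 1\right) \frac{1}{54477} = \left(4564 - 1\right) \frac{1}{54477} = 4563 \cdot \frac{1}{54477} = \frac{507}{6053}$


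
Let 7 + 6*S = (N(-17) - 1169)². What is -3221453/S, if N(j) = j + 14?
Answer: -6442906/457859 ≈ -14.072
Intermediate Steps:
N(j) = 14 + j
S = 457859/2 (S = -7/6 + ((14 - 17) - 1169)²/6 = -7/6 + (-3 - 1169)²/6 = -7/6 + (⅙)*(-1172)² = -7/6 + (⅙)*1373584 = -7/6 + 686792/3 = 457859/2 ≈ 2.2893e+5)
-3221453/S = -3221453/457859/2 = -3221453*2/457859 = -6442906/457859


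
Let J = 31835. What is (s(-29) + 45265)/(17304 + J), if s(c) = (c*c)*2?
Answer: 46947/49139 ≈ 0.95539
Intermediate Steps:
s(c) = 2*c² (s(c) = c²*2 = 2*c²)
(s(-29) + 45265)/(17304 + J) = (2*(-29)² + 45265)/(17304 + 31835) = (2*841 + 45265)/49139 = (1682 + 45265)*(1/49139) = 46947*(1/49139) = 46947/49139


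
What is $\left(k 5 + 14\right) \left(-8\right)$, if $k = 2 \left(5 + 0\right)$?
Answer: $-512$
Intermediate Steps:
$k = 10$ ($k = 2 \cdot 5 = 10$)
$\left(k 5 + 14\right) \left(-8\right) = \left(10 \cdot 5 + 14\right) \left(-8\right) = \left(50 + 14\right) \left(-8\right) = 64 \left(-8\right) = -512$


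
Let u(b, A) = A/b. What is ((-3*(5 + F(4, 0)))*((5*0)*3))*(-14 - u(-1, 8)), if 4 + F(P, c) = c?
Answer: 0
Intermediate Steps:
F(P, c) = -4 + c
((-3*(5 + F(4, 0)))*((5*0)*3))*(-14 - u(-1, 8)) = ((-3*(5 + (-4 + 0)))*((5*0)*3))*(-14 - 8/(-1)) = ((-3*(5 - 4))*(0*3))*(-14 - 8*(-1)) = (-3*1*0)*(-14 - 1*(-8)) = (-3*0)*(-14 + 8) = 0*(-6) = 0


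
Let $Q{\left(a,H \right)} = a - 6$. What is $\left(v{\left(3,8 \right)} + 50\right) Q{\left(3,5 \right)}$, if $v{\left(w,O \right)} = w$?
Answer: $-159$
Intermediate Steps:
$Q{\left(a,H \right)} = -6 + a$ ($Q{\left(a,H \right)} = a - 6 = -6 + a$)
$\left(v{\left(3,8 \right)} + 50\right) Q{\left(3,5 \right)} = \left(3 + 50\right) \left(-6 + 3\right) = 53 \left(-3\right) = -159$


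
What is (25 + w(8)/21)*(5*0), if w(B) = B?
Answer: 0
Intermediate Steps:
(25 + w(8)/21)*(5*0) = (25 + 8/21)*(5*0) = (25 + 8*(1/21))*0 = (25 + 8/21)*0 = (533/21)*0 = 0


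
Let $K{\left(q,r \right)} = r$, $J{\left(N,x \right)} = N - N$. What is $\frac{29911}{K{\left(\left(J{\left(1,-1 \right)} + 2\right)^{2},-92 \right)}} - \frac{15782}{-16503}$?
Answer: $- \frac{492169289}{1518276} \approx -324.16$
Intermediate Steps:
$J{\left(N,x \right)} = 0$
$\frac{29911}{K{\left(\left(J{\left(1,-1 \right)} + 2\right)^{2},-92 \right)}} - \frac{15782}{-16503} = \frac{29911}{-92} - \frac{15782}{-16503} = 29911 \left(- \frac{1}{92}\right) - - \frac{15782}{16503} = - \frac{29911}{92} + \frac{15782}{16503} = - \frac{492169289}{1518276}$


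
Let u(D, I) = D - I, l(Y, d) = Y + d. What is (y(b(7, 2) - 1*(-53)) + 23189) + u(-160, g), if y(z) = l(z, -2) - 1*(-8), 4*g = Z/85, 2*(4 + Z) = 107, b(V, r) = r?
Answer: 15701101/680 ≈ 23090.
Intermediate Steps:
Z = 99/2 (Z = -4 + (1/2)*107 = -4 + 107/2 = 99/2 ≈ 49.500)
g = 99/680 (g = ((99/2)/85)/4 = ((99/2)*(1/85))/4 = (1/4)*(99/170) = 99/680 ≈ 0.14559)
y(z) = 6 + z (y(z) = (z - 2) - 1*(-8) = (-2 + z) + 8 = 6 + z)
(y(b(7, 2) - 1*(-53)) + 23189) + u(-160, g) = ((6 + (2 - 1*(-53))) + 23189) + (-160 - 1*99/680) = ((6 + (2 + 53)) + 23189) + (-160 - 99/680) = ((6 + 55) + 23189) - 108899/680 = (61 + 23189) - 108899/680 = 23250 - 108899/680 = 15701101/680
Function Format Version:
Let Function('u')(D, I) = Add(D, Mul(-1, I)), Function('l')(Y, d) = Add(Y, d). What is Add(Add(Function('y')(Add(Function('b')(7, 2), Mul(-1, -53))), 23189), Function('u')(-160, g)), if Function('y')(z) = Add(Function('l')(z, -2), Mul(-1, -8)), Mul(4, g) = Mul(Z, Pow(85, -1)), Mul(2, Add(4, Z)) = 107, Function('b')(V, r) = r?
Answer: Rational(15701101, 680) ≈ 23090.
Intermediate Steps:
Z = Rational(99, 2) (Z = Add(-4, Mul(Rational(1, 2), 107)) = Add(-4, Rational(107, 2)) = Rational(99, 2) ≈ 49.500)
g = Rational(99, 680) (g = Mul(Rational(1, 4), Mul(Rational(99, 2), Pow(85, -1))) = Mul(Rational(1, 4), Mul(Rational(99, 2), Rational(1, 85))) = Mul(Rational(1, 4), Rational(99, 170)) = Rational(99, 680) ≈ 0.14559)
Function('y')(z) = Add(6, z) (Function('y')(z) = Add(Add(z, -2), Mul(-1, -8)) = Add(Add(-2, z), 8) = Add(6, z))
Add(Add(Function('y')(Add(Function('b')(7, 2), Mul(-1, -53))), 23189), Function('u')(-160, g)) = Add(Add(Add(6, Add(2, Mul(-1, -53))), 23189), Add(-160, Mul(-1, Rational(99, 680)))) = Add(Add(Add(6, Add(2, 53)), 23189), Add(-160, Rational(-99, 680))) = Add(Add(Add(6, 55), 23189), Rational(-108899, 680)) = Add(Add(61, 23189), Rational(-108899, 680)) = Add(23250, Rational(-108899, 680)) = Rational(15701101, 680)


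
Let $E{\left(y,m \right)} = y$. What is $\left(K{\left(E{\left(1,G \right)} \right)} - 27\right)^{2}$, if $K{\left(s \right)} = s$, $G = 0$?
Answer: $676$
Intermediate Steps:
$\left(K{\left(E{\left(1,G \right)} \right)} - 27\right)^{2} = \left(1 - 27\right)^{2} = \left(-26\right)^{2} = 676$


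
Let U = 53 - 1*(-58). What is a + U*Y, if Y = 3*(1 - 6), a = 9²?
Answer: -1584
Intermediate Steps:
a = 81
U = 111 (U = 53 + 58 = 111)
Y = -15 (Y = 3*(-5) = -15)
a + U*Y = 81 + 111*(-15) = 81 - 1665 = -1584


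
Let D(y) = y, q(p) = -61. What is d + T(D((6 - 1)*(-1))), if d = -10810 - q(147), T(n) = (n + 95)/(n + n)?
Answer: -10758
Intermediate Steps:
T(n) = (95 + n)/(2*n) (T(n) = (95 + n)/((2*n)) = (95 + n)*(1/(2*n)) = (95 + n)/(2*n))
d = -10749 (d = -10810 - 1*(-61) = -10810 + 61 = -10749)
d + T(D((6 - 1)*(-1))) = -10749 + (95 + (6 - 1)*(-1))/(2*(((6 - 1)*(-1)))) = -10749 + (95 + 5*(-1))/(2*((5*(-1)))) = -10749 + (½)*(95 - 5)/(-5) = -10749 + (½)*(-⅕)*90 = -10749 - 9 = -10758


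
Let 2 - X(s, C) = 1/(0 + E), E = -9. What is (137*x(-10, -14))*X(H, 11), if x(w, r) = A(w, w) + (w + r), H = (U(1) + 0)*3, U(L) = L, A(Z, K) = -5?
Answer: -75487/9 ≈ -8387.4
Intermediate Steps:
H = 3 (H = (1 + 0)*3 = 1*3 = 3)
x(w, r) = -5 + r + w (x(w, r) = -5 + (w + r) = -5 + (r + w) = -5 + r + w)
X(s, C) = 19/9 (X(s, C) = 2 - 1/(0 - 9) = 2 - 1/(-9) = 2 - 1*(-1/9) = 2 + 1/9 = 19/9)
(137*x(-10, -14))*X(H, 11) = (137*(-5 - 14 - 10))*(19/9) = (137*(-29))*(19/9) = -3973*19/9 = -75487/9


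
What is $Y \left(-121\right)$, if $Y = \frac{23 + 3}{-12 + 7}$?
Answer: $\frac{3146}{5} \approx 629.2$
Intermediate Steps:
$Y = - \frac{26}{5}$ ($Y = \frac{26}{-5} = 26 \left(- \frac{1}{5}\right) = - \frac{26}{5} \approx -5.2$)
$Y \left(-121\right) = \left(- \frac{26}{5}\right) \left(-121\right) = \frac{3146}{5}$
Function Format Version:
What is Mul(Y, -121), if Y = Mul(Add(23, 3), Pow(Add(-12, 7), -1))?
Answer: Rational(3146, 5) ≈ 629.20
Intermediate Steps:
Y = Rational(-26, 5) (Y = Mul(26, Pow(-5, -1)) = Mul(26, Rational(-1, 5)) = Rational(-26, 5) ≈ -5.2000)
Mul(Y, -121) = Mul(Rational(-26, 5), -121) = Rational(3146, 5)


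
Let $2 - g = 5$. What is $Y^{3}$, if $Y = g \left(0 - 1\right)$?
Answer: $27$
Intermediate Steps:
$g = -3$ ($g = 2 - 5 = -3$)
$Y = 3$ ($Y = - 3 \left(0 - 1\right) = \left(-3\right) \left(-1\right) = 3$)
$Y^{3} = 3^{3} = 27$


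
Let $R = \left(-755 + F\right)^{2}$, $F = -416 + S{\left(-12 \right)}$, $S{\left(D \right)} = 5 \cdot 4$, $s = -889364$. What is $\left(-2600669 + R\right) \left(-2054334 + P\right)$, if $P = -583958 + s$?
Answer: $4500823405408$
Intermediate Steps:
$S{\left(D \right)} = 20$
$P = -1473322$ ($P = -583958 - 889364 = -1473322$)
$F = -396$ ($F = -416 + 20 = -396$)
$R = 1324801$ ($R = \left(-755 - 396\right)^{2} = \left(-1151\right)^{2} = 1324801$)
$\left(-2600669 + R\right) \left(-2054334 + P\right) = \left(-2600669 + 1324801\right) \left(-2054334 - 1473322\right) = \left(-1275868\right) \left(-3527656\right) = 4500823405408$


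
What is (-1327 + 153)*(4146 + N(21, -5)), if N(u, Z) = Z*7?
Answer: -4826314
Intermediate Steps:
N(u, Z) = 7*Z
(-1327 + 153)*(4146 + N(21, -5)) = (-1327 + 153)*(4146 + 7*(-5)) = -1174*(4146 - 35) = -1174*4111 = -4826314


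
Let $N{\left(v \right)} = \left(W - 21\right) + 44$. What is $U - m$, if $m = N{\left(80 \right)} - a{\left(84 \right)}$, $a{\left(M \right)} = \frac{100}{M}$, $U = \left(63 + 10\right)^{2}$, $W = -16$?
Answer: $\frac{111787}{21} \approx 5323.2$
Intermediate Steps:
$U = 5329$ ($U = 73^{2} = 5329$)
$N{\left(v \right)} = 7$ ($N{\left(v \right)} = \left(-16 - 21\right) + 44 = -37 + 44 = 7$)
$m = \frac{122}{21}$ ($m = 7 - \frac{100}{84} = 7 - 100 \cdot \frac{1}{84} = 7 - \frac{25}{21} = \frac{122}{21} \approx 5.8095$)
$U - m = 5329 - \frac{122}{21} = \frac{111787}{21}$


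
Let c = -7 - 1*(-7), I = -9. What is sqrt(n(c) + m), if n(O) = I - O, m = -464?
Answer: I*sqrt(473) ≈ 21.749*I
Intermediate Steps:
c = 0 (c = -7 + 7 = 0)
n(O) = -9 - O
sqrt(n(c) + m) = sqrt((-9 - 1*0) - 464) = sqrt((-9 + 0) - 464) = sqrt(-9 - 464) = sqrt(-473) = I*sqrt(473)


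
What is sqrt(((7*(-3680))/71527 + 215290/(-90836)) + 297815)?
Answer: sqrt(3142958299148362813084570)/3248613286 ≈ 545.72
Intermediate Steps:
sqrt(((7*(-3680))/71527 + 215290/(-90836)) + 297815) = sqrt((-25760*1/71527 + 215290*(-1/90836)) + 297815) = sqrt((-25760/71527 - 107645/45418) + 297815) = sqrt(-8869491595/3248613286 + 297815) = sqrt(967476896278495/3248613286) = sqrt(3142958299148362813084570)/3248613286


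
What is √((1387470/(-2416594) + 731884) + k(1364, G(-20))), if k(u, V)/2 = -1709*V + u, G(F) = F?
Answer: √1172323539363981853/1208297 ≈ 896.09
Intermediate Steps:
k(u, V) = -3418*V + 2*u (k(u, V) = 2*(-1709*V + u) = 2*(u - 1709*V) = -3418*V + 2*u)
√((1387470/(-2416594) + 731884) + k(1364, G(-20))) = √((1387470/(-2416594) + 731884) + (-3418*(-20) + 2*1364)) = √((1387470*(-1/2416594) + 731884) + (68360 + 2728)) = √((-693735/1208297 + 731884) + 71088) = √(884332547813/1208297 + 71088) = √(970227964949/1208297) = √1172323539363981853/1208297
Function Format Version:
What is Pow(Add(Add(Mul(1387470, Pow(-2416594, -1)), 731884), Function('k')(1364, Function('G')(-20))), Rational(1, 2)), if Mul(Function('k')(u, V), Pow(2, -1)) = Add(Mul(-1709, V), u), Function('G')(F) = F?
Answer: Mul(Rational(1, 1208297), Pow(1172323539363981853, Rational(1, 2))) ≈ 896.09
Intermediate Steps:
Function('k')(u, V) = Add(Mul(-3418, V), Mul(2, u)) (Function('k')(u, V) = Mul(2, Add(Mul(-1709, V), u)) = Mul(2, Add(u, Mul(-1709, V))) = Add(Mul(-3418, V), Mul(2, u)))
Pow(Add(Add(Mul(1387470, Pow(-2416594, -1)), 731884), Function('k')(1364, Function('G')(-20))), Rational(1, 2)) = Pow(Add(Add(Mul(1387470, Pow(-2416594, -1)), 731884), Add(Mul(-3418, -20), Mul(2, 1364))), Rational(1, 2)) = Pow(Add(Add(Mul(1387470, Rational(-1, 2416594)), 731884), Add(68360, 2728)), Rational(1, 2)) = Pow(Add(Add(Rational(-693735, 1208297), 731884), 71088), Rational(1, 2)) = Pow(Add(Rational(884332547813, 1208297), 71088), Rational(1, 2)) = Pow(Rational(970227964949, 1208297), Rational(1, 2)) = Mul(Rational(1, 1208297), Pow(1172323539363981853, Rational(1, 2)))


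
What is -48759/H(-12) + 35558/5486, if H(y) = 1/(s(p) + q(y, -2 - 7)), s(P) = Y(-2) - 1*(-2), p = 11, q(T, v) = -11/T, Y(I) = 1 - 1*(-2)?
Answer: -3165249393/10972 ≈ -2.8848e+5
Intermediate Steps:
Y(I) = 3 (Y(I) = 1 + 2 = 3)
s(P) = 5 (s(P) = 3 - 1*(-2) = 3 + 2 = 5)
H(y) = 1/(5 - 11/y)
-48759/H(-12) + 35558/5486 = -48759/((-12/(-11 + 5*(-12)))) + 35558/5486 = -48759/((-12/(-11 - 60))) + 35558*(1/5486) = -48759/((-12/(-71))) + 17779/2743 = -48759/((-12*(-1/71))) + 17779/2743 = -48759/12/71 + 17779/2743 = -48759*71/12 + 17779/2743 = -1153963/4 + 17779/2743 = -3165249393/10972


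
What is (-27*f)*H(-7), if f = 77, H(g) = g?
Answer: 14553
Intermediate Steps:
(-27*f)*H(-7) = -27*77*(-7) = -2079*(-7) = 14553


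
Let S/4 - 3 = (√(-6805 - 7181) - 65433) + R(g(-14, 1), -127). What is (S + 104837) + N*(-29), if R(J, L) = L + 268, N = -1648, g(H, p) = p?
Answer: -108527 + 12*I*√1554 ≈ -1.0853e+5 + 473.05*I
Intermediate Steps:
R(J, L) = 268 + L
S = -261156 + 12*I*√1554 (S = 12 + 4*((√(-6805 - 7181) - 65433) + (268 - 127)) = 12 + 4*((√(-13986) - 65433) + 141) = 12 + 4*((3*I*√1554 - 65433) + 141) = 12 + 4*((-65433 + 3*I*√1554) + 141) = 12 + 4*(-65292 + 3*I*√1554) = 12 + (-261168 + 12*I*√1554) = -261156 + 12*I*√1554 ≈ -2.6116e+5 + 473.05*I)
(S + 104837) + N*(-29) = ((-261156 + 12*I*√1554) + 104837) - 1648*(-29) = (-156319 + 12*I*√1554) + 47792 = -108527 + 12*I*√1554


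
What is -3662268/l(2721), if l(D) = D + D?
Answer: -610378/907 ≈ -672.96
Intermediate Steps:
l(D) = 2*D
-3662268/l(2721) = -3662268/(2*2721) = -3662268/5442 = -3662268*1/5442 = -610378/907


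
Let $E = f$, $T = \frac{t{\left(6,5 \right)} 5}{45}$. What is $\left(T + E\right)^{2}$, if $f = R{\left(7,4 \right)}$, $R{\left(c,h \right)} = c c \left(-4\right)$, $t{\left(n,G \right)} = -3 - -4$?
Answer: $\frac{3108169}{81} \approx 38372.0$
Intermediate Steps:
$t{\left(n,G \right)} = 1$ ($t{\left(n,G \right)} = -3 + 4 = 1$)
$R{\left(c,h \right)} = - 4 c^{2}$ ($R{\left(c,h \right)} = c^{2} \left(-4\right) = - 4 c^{2}$)
$f = -196$ ($f = - 4 \cdot 7^{2} = \left(-4\right) 49 = -196$)
$T = \frac{1}{9}$ ($T = \frac{1 \cdot 5}{45} = 5 \cdot \frac{1}{45} = \frac{1}{9} \approx 0.11111$)
$E = -196$
$\left(T + E\right)^{2} = \left(\frac{1}{9} - 196\right)^{2} = \left(- \frac{1763}{9}\right)^{2} = \frac{3108169}{81}$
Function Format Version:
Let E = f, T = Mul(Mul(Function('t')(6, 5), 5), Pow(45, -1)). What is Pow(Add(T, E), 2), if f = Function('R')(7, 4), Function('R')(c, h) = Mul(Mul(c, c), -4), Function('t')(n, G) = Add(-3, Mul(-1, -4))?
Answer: Rational(3108169, 81) ≈ 38372.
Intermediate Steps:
Function('t')(n, G) = 1 (Function('t')(n, G) = Add(-3, 4) = 1)
Function('R')(c, h) = Mul(-4, Pow(c, 2)) (Function('R')(c, h) = Mul(Pow(c, 2), -4) = Mul(-4, Pow(c, 2)))
f = -196 (f = Mul(-4, Pow(7, 2)) = Mul(-4, 49) = -196)
T = Rational(1, 9) (T = Mul(Mul(1, 5), Pow(45, -1)) = Mul(5, Rational(1, 45)) = Rational(1, 9) ≈ 0.11111)
E = -196
Pow(Add(T, E), 2) = Pow(Add(Rational(1, 9), -196), 2) = Pow(Rational(-1763, 9), 2) = Rational(3108169, 81)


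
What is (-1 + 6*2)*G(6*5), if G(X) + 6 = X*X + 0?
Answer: 9834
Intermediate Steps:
G(X) = -6 + X² (G(X) = -6 + (X*X + 0) = -6 + (X² + 0) = -6 + X²)
(-1 + 6*2)*G(6*5) = (-1 + 6*2)*(-6 + (6*5)²) = (-1 + 12)*(-6 + 30²) = 11*(-6 + 900) = 11*894 = 9834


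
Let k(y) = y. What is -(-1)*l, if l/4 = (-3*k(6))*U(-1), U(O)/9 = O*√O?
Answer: 648*I ≈ 648.0*I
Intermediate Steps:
U(O) = 9*O^(3/2) (U(O) = 9*(O*√O) = 9*O^(3/2))
l = 648*I (l = 4*((-3*6)*(9*(-1)^(3/2))) = 4*(-162*(-I)) = 4*(-(-162)*I) = 4*(162*I) = 648*I ≈ 648.0*I)
-(-1)*l = -(-1)*648*I = -(-648)*I = 648*I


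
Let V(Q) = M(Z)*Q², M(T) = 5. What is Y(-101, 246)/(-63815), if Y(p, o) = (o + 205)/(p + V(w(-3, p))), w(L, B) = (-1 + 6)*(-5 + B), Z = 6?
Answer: -451/89621722185 ≈ -5.0323e-9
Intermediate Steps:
w(L, B) = -25 + 5*B (w(L, B) = 5*(-5 + B) = -25 + 5*B)
V(Q) = 5*Q²
Y(p, o) = (205 + o)/(p + 5*(-25 + 5*p)²) (Y(p, o) = (o + 205)/(p + 5*(-25 + 5*p)²) = (205 + o)/(p + 5*(-25 + 5*p)²))
Y(-101, 246)/(-63815) = ((205 + 246)/(-101 + 125*(-5 - 101)²))/(-63815) = (451/(-101 + 125*(-106)²))*(-1/63815) = (451/(-101 + 125*11236))*(-1/63815) = (451/(-101 + 1404500))*(-1/63815) = (451/1404399)*(-1/63815) = -451/89621722185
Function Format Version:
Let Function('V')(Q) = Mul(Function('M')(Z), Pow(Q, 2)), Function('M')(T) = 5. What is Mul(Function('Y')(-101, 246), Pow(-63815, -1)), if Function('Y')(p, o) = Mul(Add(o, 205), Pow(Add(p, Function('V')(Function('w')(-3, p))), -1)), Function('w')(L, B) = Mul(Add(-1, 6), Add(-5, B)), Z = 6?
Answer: Rational(-451, 89621722185) ≈ -5.0323e-9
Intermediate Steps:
Function('w')(L, B) = Add(-25, Mul(5, B)) (Function('w')(L, B) = Mul(5, Add(-5, B)) = Add(-25, Mul(5, B)))
Function('V')(Q) = Mul(5, Pow(Q, 2))
Function('Y')(p, o) = Mul(Pow(Add(p, Mul(5, Pow(Add(-25, Mul(5, p)), 2))), -1), Add(205, o)) (Function('Y')(p, o) = Mul(Add(o, 205), Pow(Add(p, Mul(5, Pow(Add(-25, Mul(5, p)), 2))), -1)) = Mul(Add(205, o), Pow(Add(p, Mul(5, Pow(Add(-25, Mul(5, p)), 2))), -1)) = Mul(Pow(Add(p, Mul(5, Pow(Add(-25, Mul(5, p)), 2))), -1), Add(205, o)))
Mul(Function('Y')(-101, 246), Pow(-63815, -1)) = Mul(Mul(Pow(Add(-101, Mul(125, Pow(Add(-5, -101), 2))), -1), Add(205, 246)), Pow(-63815, -1)) = Mul(Mul(Pow(Add(-101, Mul(125, Pow(-106, 2))), -1), 451), Rational(-1, 63815)) = Mul(Mul(Pow(Add(-101, Mul(125, 11236)), -1), 451), Rational(-1, 63815)) = Mul(Mul(Pow(Add(-101, 1404500), -1), 451), Rational(-1, 63815)) = Mul(Mul(Pow(1404399, -1), 451), Rational(-1, 63815)) = Mul(Mul(Rational(1, 1404399), 451), Rational(-1, 63815)) = Mul(Rational(451, 1404399), Rational(-1, 63815)) = Rational(-451, 89621722185)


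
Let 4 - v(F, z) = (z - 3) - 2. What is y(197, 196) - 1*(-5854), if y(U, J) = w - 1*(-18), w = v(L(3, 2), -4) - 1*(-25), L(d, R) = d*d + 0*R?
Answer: 5910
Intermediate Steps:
L(d, R) = d**2 (L(d, R) = d**2 + 0 = d**2)
v(F, z) = 9 - z (v(F, z) = 4 - ((z - 3) - 2) = 4 - ((-3 + z) - 2) = 4 - (-5 + z) = 4 + (5 - z) = 9 - z)
w = 38 (w = (9 - 1*(-4)) - 1*(-25) = (9 + 4) + 25 = 13 + 25 = 38)
y(U, J) = 56 (y(U, J) = 38 - 1*(-18) = 38 + 18 = 56)
y(197, 196) - 1*(-5854) = 56 - 1*(-5854) = 56 + 5854 = 5910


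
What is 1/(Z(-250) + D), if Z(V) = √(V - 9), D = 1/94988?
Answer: 94988/2336884517297 - 9022720144*I*√259/2336884517297 ≈ 4.0647e-8 - 0.062137*I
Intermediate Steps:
D = 1/94988 ≈ 1.0528e-5
Z(V) = √(-9 + V)
1/(Z(-250) + D) = 1/(√(-9 - 250) + 1/94988) = 1/(√(-259) + 1/94988) = 1/(I*√259 + 1/94988) = 1/(1/94988 + I*√259)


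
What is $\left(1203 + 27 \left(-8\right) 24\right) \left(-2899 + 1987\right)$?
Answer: $3630672$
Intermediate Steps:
$\left(1203 + 27 \left(-8\right) 24\right) \left(-2899 + 1987\right) = \left(1203 - 5184\right) \left(-912\right) = \left(-3981\right) \left(-912\right) = 3630672$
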